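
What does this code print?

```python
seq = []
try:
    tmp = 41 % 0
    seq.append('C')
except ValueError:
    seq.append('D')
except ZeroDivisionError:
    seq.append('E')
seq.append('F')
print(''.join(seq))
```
EF

ZeroDivisionError is caught by its specific handler, not ValueError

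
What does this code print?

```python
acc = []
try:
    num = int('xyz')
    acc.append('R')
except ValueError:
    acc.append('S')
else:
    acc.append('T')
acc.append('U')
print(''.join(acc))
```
SU

else block skipped when exception is caught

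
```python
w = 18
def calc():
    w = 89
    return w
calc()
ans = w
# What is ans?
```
18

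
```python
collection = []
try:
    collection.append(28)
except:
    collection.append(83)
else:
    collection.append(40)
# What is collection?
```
[28, 40]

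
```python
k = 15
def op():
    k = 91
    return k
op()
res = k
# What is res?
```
15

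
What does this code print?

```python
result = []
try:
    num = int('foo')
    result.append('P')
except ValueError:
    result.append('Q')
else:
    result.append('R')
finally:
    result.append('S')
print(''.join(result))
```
QS

Exception: except runs, else skipped, finally runs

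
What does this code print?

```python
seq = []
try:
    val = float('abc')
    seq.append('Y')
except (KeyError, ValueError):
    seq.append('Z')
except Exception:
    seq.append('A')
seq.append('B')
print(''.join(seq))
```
ZB

ValueError matches tuple containing it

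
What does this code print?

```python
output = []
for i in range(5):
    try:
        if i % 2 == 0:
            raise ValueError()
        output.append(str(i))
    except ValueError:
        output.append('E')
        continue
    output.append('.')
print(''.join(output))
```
E1.E3.E

continue in except skips rest of loop body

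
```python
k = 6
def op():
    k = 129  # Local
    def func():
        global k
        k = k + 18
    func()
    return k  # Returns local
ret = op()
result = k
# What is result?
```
24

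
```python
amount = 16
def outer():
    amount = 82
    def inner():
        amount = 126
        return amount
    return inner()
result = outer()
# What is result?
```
126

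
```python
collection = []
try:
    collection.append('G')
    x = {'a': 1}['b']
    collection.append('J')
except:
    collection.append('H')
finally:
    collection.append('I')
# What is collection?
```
['G', 'H', 'I']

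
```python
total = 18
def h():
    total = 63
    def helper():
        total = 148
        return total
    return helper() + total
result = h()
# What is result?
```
211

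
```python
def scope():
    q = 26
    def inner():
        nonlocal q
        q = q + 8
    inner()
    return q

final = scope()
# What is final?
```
34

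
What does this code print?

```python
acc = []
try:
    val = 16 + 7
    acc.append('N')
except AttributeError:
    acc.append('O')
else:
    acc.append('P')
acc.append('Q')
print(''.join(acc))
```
NPQ

else block runs when no exception occurs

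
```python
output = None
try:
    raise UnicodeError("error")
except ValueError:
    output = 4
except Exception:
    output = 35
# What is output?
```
4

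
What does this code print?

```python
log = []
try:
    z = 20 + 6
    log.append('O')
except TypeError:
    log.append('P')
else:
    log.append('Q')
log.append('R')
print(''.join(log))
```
OQR

else block runs when no exception occurs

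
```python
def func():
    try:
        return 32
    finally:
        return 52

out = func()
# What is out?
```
52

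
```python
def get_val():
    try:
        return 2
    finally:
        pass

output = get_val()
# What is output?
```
2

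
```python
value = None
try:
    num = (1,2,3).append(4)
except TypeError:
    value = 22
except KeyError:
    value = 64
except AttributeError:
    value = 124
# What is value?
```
124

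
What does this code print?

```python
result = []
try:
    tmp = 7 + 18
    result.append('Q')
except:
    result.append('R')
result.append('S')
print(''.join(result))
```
QS

No exception, try block completes normally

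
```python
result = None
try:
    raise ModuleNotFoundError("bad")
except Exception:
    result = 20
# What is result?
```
20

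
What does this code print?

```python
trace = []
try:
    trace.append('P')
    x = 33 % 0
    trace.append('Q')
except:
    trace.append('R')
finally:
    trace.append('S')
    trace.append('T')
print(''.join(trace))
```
PRST

Code before exception runs, then except, then all of finally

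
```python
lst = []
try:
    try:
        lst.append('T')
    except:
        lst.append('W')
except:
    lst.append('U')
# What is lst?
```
['T']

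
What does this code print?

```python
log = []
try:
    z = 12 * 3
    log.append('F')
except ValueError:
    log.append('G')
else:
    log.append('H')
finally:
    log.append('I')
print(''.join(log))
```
FHI

else runs before finally when no exception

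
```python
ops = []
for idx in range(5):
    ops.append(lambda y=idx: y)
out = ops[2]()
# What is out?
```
2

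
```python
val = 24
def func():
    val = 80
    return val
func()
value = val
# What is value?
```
24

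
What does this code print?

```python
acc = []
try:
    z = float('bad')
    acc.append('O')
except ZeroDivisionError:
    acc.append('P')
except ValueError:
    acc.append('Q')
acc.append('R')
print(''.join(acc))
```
QR

ValueError is caught by its specific handler, not ZeroDivisionError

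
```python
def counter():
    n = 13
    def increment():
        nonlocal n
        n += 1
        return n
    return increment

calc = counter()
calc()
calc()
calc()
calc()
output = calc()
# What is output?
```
18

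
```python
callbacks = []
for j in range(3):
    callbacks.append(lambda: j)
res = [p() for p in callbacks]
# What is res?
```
[2, 2, 2]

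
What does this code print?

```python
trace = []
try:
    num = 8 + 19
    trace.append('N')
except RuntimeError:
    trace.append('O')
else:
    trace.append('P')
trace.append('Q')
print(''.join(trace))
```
NPQ

else block runs when no exception occurs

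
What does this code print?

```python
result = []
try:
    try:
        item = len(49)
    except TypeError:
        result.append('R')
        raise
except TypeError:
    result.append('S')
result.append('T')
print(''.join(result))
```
RST

raise without argument re-raises current exception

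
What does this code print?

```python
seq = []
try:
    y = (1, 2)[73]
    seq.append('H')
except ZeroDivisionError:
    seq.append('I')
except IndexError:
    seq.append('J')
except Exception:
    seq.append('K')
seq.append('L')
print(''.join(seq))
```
JL

IndexError matches before generic Exception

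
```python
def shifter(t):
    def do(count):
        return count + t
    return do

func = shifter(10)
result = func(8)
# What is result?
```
18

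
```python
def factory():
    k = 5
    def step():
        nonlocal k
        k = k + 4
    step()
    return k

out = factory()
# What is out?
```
9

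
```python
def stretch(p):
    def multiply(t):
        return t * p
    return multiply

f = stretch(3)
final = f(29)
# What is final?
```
87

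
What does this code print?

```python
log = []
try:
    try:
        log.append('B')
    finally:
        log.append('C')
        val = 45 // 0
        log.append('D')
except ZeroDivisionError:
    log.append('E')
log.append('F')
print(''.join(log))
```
BCEF

Exception in inner finally caught by outer except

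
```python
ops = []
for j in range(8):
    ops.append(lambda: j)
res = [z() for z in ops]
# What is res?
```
[7, 7, 7, 7, 7, 7, 7, 7]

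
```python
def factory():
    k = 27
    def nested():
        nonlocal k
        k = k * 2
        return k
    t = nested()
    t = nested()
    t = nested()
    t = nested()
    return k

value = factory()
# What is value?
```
432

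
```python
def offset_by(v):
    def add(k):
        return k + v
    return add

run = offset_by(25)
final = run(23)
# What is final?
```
48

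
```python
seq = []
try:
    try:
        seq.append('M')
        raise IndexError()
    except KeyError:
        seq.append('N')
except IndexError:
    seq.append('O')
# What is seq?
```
['M', 'O']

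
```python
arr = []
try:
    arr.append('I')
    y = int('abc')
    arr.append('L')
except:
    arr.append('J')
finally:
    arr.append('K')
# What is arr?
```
['I', 'J', 'K']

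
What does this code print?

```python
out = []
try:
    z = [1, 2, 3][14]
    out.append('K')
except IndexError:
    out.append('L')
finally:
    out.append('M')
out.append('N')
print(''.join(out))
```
LMN

finally always runs, even after exception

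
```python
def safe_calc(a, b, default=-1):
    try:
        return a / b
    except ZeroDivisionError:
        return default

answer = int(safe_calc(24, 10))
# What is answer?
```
2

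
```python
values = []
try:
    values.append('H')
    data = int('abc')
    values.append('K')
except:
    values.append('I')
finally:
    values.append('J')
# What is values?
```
['H', 'I', 'J']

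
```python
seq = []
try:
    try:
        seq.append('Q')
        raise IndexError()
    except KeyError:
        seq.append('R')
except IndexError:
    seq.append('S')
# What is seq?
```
['Q', 'S']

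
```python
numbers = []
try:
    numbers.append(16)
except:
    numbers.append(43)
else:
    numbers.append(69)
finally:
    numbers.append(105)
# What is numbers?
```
[16, 69, 105]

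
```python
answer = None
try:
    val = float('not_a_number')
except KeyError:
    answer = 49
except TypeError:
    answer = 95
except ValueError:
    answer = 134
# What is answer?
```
134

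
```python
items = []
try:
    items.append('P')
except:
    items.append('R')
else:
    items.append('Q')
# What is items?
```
['P', 'Q']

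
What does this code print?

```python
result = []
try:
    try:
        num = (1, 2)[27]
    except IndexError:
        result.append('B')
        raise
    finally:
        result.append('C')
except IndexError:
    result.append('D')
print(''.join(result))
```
BCD

finally runs before re-raised exception propagates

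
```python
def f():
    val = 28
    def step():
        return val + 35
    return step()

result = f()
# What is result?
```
63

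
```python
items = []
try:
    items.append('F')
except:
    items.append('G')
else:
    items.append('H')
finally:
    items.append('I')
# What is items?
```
['F', 'H', 'I']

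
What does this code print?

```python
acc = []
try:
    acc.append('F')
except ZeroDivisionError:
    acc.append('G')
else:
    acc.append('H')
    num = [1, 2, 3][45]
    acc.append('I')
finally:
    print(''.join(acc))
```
FH

Try succeeds, else appends 'H', IndexError in else is uncaught, finally prints before exception propagates ('I' never appended)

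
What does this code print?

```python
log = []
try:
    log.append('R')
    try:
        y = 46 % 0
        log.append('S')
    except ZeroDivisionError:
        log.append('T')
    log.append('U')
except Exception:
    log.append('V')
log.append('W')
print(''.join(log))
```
RTUW

Inner exception caught by inner handler, outer continues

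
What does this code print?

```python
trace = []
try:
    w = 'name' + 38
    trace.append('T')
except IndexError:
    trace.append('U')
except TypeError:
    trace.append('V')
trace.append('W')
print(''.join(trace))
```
VW

TypeError is caught by its specific handler, not IndexError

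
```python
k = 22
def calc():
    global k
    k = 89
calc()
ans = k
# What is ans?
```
89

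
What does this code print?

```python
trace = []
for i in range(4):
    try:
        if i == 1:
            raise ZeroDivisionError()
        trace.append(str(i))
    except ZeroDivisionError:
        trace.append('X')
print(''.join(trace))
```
0X23

Exception on i=1 caught, loop continues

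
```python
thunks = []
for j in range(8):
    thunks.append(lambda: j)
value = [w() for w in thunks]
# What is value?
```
[7, 7, 7, 7, 7, 7, 7, 7]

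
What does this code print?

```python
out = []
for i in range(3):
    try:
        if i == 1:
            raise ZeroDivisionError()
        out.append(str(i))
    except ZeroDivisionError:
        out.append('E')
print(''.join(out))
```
0E2

Exception on i=1 caught, loop continues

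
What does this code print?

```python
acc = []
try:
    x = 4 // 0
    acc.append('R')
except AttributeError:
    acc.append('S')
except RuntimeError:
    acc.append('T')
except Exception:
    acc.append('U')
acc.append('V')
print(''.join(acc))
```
UV

ZeroDivisionError not specifically caught, falls to Exception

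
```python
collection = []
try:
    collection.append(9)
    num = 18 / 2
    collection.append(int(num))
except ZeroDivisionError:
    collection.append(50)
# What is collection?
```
[9, 9]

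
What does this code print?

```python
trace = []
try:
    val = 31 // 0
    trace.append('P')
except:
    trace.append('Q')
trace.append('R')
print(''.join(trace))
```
QR

Exception raised in try, caught by bare except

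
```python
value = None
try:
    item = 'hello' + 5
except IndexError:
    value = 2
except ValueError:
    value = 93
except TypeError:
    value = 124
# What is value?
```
124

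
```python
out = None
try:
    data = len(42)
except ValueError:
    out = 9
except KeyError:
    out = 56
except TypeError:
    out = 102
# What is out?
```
102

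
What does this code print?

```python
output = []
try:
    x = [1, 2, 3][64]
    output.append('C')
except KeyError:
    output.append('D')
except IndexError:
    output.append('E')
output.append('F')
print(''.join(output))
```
EF

IndexError is caught by its specific handler, not KeyError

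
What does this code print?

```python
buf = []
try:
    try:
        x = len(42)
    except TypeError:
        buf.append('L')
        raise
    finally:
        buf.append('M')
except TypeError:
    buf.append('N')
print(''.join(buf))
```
LMN

finally runs before re-raised exception propagates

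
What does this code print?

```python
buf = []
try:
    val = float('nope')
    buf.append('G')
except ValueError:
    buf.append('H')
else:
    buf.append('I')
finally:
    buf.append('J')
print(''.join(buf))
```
HJ

Exception: except runs, else skipped, finally runs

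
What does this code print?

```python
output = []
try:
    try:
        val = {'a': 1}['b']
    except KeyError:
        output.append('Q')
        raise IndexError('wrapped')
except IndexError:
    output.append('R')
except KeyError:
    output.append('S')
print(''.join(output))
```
QR

New IndexError raised, caught by outer IndexError handler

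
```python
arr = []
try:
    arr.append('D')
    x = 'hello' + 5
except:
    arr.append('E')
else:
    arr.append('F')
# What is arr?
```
['D', 'E']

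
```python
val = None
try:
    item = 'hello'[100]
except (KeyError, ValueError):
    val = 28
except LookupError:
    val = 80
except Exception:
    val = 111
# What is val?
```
80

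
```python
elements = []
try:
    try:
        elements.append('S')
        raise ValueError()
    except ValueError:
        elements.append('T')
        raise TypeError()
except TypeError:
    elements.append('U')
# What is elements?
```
['S', 'T', 'U']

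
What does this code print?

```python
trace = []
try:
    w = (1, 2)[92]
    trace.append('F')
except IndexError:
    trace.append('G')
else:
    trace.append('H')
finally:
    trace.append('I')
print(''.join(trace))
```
GI

Exception: except runs, else skipped, finally runs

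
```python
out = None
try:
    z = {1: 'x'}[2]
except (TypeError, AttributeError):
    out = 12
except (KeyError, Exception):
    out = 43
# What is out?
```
43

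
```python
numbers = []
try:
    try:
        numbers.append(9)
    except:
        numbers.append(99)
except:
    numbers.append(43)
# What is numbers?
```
[9]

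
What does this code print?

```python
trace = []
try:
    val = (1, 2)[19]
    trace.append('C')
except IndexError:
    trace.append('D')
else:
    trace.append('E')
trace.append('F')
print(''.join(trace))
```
DF

else block skipped when exception is caught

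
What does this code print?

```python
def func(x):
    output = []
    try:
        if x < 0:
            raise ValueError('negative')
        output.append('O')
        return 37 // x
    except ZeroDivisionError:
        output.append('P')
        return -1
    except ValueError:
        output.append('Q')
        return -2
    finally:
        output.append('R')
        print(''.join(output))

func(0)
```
OPR

x=0 causes ZeroDivisionError, caught, finally prints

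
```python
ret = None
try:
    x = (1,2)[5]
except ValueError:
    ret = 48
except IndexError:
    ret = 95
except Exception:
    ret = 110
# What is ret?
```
95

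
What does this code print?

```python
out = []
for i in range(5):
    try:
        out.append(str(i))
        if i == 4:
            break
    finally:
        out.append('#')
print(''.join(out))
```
0#1#2#3#4#

finally runs even when breaking out of loop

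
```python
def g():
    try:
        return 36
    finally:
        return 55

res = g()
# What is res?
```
55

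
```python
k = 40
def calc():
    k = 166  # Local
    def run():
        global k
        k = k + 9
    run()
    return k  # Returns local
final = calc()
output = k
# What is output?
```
49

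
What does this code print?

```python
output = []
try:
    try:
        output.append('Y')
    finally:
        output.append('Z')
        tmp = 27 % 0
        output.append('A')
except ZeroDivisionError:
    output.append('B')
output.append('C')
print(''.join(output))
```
YZBC

Exception in inner finally caught by outer except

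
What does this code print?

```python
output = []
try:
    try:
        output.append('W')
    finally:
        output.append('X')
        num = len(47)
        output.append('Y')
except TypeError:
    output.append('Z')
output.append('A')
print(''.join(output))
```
WXZA

Exception in inner finally caught by outer except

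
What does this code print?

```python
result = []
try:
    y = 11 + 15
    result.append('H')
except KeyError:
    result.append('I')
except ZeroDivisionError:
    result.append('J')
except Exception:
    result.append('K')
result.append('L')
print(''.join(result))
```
HL

No exception, try block completes normally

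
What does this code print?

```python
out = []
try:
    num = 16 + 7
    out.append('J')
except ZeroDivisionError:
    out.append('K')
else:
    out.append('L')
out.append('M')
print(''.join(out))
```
JLM

else block runs when no exception occurs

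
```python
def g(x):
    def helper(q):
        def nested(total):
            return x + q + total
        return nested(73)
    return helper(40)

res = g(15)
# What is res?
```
128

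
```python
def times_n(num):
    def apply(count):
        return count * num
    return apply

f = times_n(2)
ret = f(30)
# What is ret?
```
60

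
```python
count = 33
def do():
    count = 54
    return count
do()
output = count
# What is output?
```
33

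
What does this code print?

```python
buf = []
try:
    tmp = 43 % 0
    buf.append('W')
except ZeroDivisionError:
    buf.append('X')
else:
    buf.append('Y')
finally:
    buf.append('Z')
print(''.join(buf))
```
XZ

Exception: except runs, else skipped, finally runs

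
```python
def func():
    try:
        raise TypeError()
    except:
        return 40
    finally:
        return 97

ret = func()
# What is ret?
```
97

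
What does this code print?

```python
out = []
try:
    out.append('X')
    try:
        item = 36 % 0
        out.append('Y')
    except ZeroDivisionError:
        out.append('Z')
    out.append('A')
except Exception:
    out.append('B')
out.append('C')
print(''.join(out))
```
XZAC

Inner exception caught by inner handler, outer continues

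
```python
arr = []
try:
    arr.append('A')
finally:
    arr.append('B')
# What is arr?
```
['A', 'B']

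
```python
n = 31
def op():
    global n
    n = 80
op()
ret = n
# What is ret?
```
80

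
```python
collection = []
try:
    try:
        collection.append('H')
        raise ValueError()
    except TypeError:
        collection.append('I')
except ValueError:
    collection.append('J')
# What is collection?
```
['H', 'J']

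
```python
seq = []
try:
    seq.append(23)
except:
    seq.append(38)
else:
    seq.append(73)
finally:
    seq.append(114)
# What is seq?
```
[23, 73, 114]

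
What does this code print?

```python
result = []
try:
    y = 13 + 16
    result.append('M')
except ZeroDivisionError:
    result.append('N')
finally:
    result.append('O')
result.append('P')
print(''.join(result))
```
MOP

finally runs after normal execution too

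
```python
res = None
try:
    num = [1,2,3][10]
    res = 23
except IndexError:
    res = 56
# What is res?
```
56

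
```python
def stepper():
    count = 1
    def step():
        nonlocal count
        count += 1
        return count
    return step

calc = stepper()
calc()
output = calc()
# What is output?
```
3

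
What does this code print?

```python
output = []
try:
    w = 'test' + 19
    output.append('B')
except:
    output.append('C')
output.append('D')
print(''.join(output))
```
CD

Exception raised in try, caught by bare except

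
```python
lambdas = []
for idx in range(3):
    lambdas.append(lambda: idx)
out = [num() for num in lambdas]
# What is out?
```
[2, 2, 2]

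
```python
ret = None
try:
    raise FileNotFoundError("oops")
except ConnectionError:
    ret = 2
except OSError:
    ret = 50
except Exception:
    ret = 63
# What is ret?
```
50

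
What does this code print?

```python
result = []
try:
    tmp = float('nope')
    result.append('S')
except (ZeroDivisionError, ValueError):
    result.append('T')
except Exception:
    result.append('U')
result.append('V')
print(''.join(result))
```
TV

ValueError matches tuple containing it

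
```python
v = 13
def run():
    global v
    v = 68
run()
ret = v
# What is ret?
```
68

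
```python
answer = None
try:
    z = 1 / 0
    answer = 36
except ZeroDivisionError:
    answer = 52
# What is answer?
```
52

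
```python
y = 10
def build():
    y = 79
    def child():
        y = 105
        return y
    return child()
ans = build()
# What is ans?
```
105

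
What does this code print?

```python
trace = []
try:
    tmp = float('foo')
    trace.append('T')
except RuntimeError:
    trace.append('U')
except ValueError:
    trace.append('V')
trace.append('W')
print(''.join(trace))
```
VW

ValueError is caught by its specific handler, not RuntimeError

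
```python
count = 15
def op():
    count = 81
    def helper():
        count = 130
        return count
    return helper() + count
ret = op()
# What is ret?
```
211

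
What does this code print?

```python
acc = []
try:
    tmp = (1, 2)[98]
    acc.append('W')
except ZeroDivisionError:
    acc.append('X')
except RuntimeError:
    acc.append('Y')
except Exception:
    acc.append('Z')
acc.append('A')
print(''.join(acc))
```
ZA

IndexError not specifically caught, falls to Exception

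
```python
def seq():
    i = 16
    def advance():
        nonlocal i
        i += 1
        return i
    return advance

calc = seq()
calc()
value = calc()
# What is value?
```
18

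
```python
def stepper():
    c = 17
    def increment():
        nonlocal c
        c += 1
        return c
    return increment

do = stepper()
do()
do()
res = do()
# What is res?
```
20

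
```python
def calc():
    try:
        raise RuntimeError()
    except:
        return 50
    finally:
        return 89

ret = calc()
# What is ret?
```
89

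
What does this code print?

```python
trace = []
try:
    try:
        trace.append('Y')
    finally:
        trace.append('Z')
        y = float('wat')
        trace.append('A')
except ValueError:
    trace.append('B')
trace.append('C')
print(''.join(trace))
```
YZBC

Exception in inner finally caught by outer except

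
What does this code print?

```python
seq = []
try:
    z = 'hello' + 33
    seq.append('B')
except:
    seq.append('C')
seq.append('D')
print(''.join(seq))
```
CD

Exception raised in try, caught by bare except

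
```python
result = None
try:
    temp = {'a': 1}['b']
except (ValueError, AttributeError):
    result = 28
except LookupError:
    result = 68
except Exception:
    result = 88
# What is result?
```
68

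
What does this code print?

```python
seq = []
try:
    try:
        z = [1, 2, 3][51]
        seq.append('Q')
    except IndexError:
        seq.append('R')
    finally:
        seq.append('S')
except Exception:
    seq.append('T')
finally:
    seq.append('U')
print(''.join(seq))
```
RSU

Both finally blocks run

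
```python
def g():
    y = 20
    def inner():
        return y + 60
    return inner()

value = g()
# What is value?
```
80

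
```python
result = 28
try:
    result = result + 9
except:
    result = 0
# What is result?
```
37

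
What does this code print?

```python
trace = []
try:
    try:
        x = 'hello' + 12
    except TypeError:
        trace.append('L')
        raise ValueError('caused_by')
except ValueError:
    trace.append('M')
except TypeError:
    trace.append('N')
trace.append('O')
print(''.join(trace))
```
LMO

ValueError raised and caught, original TypeError not re-raised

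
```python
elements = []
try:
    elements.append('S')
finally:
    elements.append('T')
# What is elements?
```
['S', 'T']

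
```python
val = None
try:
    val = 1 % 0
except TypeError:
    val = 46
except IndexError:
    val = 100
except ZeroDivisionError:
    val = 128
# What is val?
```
128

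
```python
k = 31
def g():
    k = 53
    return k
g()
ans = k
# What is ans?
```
31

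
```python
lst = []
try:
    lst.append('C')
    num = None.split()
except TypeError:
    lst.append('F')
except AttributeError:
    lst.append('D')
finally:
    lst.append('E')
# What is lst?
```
['C', 'D', 'E']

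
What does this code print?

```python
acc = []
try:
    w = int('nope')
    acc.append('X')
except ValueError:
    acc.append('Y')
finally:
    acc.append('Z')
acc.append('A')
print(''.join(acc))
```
YZA

finally always runs, even after exception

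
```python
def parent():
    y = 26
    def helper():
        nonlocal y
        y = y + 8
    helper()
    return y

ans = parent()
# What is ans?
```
34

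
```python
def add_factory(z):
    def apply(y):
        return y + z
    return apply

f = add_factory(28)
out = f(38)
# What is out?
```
66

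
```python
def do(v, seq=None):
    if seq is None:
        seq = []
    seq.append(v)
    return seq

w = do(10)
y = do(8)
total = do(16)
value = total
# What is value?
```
[16]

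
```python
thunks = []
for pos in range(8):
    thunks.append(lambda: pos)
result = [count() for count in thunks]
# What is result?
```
[7, 7, 7, 7, 7, 7, 7, 7]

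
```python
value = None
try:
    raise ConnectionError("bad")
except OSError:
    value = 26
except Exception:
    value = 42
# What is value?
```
26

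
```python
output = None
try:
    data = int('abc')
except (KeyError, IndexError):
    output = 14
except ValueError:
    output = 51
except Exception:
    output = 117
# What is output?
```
51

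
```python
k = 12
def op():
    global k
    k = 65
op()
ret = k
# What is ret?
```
65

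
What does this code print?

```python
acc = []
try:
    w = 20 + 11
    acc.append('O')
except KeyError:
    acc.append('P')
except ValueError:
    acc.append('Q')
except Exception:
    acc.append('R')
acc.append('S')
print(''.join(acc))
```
OS

No exception, try block completes normally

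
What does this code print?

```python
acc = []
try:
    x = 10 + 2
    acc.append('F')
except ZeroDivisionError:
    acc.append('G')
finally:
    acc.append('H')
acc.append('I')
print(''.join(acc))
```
FHI

finally runs after normal execution too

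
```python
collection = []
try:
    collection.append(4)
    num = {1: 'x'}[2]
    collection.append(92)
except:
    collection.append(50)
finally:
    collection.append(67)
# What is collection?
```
[4, 50, 67]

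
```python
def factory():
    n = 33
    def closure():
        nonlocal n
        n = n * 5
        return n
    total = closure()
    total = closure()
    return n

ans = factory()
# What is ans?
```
825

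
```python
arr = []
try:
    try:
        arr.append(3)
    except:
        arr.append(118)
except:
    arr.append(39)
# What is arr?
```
[3]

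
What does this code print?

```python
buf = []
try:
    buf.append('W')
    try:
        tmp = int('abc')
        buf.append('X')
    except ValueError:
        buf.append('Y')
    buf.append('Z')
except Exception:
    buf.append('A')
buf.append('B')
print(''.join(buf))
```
WYZB

Inner exception caught by inner handler, outer continues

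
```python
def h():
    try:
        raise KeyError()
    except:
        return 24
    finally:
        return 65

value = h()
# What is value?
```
65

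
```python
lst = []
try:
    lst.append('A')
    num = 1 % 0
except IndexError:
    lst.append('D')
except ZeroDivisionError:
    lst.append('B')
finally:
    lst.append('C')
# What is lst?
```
['A', 'B', 'C']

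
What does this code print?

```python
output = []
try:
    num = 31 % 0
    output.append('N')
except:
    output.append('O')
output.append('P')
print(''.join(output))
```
OP

Exception raised in try, caught by bare except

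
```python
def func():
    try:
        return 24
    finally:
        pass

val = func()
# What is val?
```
24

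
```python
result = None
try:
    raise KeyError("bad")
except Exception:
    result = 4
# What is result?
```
4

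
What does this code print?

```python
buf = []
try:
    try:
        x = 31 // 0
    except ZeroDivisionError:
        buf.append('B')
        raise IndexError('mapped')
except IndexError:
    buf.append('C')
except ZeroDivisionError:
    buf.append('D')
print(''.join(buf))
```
BC

New IndexError raised, caught by outer IndexError handler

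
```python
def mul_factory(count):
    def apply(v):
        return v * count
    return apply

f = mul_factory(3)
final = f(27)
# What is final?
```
81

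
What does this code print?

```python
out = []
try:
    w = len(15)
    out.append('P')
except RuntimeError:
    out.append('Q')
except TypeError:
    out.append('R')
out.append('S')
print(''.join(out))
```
RS

TypeError is caught by its specific handler, not RuntimeError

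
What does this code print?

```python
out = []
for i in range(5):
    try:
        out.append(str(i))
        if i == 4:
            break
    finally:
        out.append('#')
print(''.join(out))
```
0#1#2#3#4#

finally runs even when breaking out of loop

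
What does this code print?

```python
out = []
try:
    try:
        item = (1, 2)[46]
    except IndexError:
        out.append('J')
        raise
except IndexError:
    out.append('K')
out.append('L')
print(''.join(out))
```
JKL

raise without argument re-raises current exception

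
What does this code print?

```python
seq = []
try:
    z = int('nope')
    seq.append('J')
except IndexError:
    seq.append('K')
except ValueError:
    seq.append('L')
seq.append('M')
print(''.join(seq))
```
LM

ValueError is caught by its specific handler, not IndexError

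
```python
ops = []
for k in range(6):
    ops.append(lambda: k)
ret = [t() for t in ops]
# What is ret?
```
[5, 5, 5, 5, 5, 5]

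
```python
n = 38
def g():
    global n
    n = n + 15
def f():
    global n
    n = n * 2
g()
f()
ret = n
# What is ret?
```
106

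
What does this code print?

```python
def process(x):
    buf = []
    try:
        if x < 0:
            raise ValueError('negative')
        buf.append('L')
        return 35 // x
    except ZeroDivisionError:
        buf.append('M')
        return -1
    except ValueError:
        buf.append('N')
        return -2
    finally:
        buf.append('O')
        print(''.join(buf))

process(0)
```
LMO

x=0 causes ZeroDivisionError, caught, finally prints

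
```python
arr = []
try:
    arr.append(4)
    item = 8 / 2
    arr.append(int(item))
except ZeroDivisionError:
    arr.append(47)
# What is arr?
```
[4, 4]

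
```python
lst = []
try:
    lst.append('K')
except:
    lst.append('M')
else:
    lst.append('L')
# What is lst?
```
['K', 'L']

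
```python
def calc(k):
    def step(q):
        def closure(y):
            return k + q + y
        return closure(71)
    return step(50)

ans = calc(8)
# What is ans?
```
129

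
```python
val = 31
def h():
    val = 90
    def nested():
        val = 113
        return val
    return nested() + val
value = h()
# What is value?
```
203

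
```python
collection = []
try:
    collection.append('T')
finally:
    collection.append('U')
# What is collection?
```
['T', 'U']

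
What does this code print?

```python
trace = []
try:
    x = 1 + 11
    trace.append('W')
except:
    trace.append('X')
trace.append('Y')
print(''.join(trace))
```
WY

No exception, try block completes normally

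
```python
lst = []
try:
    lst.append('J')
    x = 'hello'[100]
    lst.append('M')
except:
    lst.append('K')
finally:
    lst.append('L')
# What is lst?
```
['J', 'K', 'L']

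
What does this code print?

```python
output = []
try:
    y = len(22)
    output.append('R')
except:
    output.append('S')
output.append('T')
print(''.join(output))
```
ST

Exception raised in try, caught by bare except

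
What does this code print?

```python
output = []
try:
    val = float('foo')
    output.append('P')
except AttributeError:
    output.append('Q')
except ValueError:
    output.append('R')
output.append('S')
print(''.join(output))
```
RS

ValueError is caught by its specific handler, not AttributeError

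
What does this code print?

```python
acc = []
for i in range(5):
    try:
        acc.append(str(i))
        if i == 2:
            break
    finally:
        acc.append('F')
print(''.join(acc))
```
0F1F2F

finally runs even when breaking out of loop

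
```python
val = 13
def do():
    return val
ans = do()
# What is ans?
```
13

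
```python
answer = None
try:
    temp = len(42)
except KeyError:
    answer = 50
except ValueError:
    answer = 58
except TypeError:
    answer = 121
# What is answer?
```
121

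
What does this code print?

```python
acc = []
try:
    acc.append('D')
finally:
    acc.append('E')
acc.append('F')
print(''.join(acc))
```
DEF

try/finally without except, no exception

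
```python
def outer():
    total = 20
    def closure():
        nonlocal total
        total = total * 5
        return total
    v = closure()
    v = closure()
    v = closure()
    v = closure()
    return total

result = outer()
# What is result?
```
12500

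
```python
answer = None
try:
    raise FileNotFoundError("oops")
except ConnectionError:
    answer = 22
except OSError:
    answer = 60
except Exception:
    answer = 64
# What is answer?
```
60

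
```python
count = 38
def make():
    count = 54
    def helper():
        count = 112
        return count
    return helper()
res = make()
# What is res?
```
112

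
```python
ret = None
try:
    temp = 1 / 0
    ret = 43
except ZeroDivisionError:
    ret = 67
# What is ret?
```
67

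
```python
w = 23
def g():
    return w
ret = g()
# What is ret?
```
23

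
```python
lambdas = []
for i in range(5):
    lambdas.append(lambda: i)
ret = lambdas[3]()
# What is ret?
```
4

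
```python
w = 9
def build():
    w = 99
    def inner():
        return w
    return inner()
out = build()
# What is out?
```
99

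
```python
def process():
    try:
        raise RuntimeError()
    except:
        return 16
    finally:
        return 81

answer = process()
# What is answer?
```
81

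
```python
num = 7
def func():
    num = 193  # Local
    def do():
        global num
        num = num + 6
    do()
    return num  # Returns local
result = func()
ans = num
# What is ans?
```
13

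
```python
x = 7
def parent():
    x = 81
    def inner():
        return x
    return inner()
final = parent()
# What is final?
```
81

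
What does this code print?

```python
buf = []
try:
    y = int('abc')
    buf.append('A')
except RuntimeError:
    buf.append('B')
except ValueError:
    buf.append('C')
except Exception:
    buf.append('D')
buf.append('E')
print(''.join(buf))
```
CE

ValueError matches before generic Exception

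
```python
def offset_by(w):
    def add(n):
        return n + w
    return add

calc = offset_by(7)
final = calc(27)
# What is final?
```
34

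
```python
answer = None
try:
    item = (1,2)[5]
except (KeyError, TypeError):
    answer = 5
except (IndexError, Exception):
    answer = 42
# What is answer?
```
42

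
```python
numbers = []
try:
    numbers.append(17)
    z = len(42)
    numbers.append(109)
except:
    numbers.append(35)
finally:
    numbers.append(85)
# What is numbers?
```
[17, 35, 85]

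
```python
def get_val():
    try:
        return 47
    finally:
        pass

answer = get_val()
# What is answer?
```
47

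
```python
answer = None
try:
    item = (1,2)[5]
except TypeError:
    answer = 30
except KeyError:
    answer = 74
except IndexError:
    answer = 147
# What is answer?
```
147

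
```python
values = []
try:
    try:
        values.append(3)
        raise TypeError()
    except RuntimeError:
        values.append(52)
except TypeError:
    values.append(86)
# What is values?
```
[3, 86]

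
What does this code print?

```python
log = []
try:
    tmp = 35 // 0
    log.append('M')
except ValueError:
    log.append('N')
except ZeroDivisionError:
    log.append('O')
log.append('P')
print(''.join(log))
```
OP

ZeroDivisionError is caught by its specific handler, not ValueError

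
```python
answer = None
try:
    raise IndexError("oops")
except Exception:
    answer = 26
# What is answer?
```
26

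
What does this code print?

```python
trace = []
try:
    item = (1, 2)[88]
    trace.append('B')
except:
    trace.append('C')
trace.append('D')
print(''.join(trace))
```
CD

Exception raised in try, caught by bare except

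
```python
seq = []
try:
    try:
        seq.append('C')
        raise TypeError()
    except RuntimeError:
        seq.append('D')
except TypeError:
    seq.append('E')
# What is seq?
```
['C', 'E']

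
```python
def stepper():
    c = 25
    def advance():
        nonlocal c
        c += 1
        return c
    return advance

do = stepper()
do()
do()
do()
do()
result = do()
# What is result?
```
30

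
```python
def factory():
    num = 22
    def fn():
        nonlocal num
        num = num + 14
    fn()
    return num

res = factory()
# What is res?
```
36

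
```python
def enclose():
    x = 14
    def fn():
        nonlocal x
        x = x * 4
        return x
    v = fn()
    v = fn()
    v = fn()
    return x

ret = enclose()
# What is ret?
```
896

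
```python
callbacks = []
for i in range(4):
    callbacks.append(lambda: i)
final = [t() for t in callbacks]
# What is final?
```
[3, 3, 3, 3]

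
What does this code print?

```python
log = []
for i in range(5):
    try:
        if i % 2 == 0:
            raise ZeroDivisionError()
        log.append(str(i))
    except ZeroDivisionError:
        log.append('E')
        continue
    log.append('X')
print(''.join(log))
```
E1XE3XE

continue in except skips rest of loop body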